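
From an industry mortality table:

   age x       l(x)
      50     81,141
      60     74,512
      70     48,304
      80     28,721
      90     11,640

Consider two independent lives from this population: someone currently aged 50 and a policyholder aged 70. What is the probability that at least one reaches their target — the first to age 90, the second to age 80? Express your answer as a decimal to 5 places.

0.65275

p₁ = l(90)/l(50) = 11,640/81,141 = 0.143454; p₂ = l(80)/l(70) = 28,721/48,304 = 0.594588.
P(at least one) = 1 − (1−p₁)(1−p₂) = 1 − 0.856546 × 0.405412 = 0.652746.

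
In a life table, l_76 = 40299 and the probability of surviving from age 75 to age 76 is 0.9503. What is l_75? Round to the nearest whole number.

l_75 = l_76 / p = 40299 / 0.9503 = 42407.

42407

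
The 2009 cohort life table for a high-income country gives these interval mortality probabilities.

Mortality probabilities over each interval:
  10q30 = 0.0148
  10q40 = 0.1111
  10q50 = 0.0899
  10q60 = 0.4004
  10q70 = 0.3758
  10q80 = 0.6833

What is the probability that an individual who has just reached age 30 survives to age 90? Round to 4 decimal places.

0.0945

60p30 = (1 − 0.0148) × (1 − 0.1111) × (1 − 0.0899) × (1 − 0.4004) × (1 − 0.3758) × (1 − 0.6833).
= 0.9852 × 0.8889 × 0.9101 × 0.5996 × 0.6242 × 0.3167 = 0.094471.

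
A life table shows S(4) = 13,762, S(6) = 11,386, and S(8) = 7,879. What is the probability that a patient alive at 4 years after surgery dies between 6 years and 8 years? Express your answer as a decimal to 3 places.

This is the probability of reaching 6 but not 8, conditional on being alive at 4: (S(6) − S(8)) / S(4).
= (11,386 − 7,879) / 13,762 = 3,507 / 13,762 = 0.254832.

0.255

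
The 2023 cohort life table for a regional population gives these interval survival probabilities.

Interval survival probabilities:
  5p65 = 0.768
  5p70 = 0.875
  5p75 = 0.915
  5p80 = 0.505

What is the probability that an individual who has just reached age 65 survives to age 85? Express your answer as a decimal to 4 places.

The overall survival probability is 0.768 × 0.875 × 0.915 × 0.505.
= 0.310514.

0.3105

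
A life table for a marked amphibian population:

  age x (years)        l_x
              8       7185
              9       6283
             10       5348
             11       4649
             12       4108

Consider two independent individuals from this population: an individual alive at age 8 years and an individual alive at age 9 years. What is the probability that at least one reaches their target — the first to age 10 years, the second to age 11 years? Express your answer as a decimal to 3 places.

0.934

p₁ = l_10/l_8 = 5348/7185 = 0.744328; p₂ = l_11/l_9 = 4649/6283 = 0.739933.
P(at least one) = 1 − (1−p₁)(1−p₂) = 1 − 0.255672 × 0.260067 = 0.933508.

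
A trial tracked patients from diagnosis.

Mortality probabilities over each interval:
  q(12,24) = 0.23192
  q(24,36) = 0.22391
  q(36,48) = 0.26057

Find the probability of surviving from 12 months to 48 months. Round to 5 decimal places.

0.44077

The overall survival probability is (1 − 0.23192) × (1 − 0.22391) × (1 − 0.26057).
= 0.76808 × 0.77609 × 0.73943 = 0.440774.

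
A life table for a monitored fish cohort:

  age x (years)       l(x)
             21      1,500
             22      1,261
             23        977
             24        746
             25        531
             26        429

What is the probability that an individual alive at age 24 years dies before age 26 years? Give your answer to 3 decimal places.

P(die before 26 | alive at 24) = 1 − l(26)/l(24) = 1 − 429/746 = (317)/746 = 0.424933.

0.425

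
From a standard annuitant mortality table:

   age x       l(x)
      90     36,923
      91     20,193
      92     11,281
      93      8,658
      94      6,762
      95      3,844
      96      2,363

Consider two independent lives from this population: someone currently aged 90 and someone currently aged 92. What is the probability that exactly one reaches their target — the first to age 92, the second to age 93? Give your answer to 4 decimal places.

p₁ = l(92)/l(90) = 11,281/36,923 = 0.305528; p₂ = l(93)/l(92) = 8,658/11,281 = 0.767485.
P(exactly one) = p₁(1−p₂) + (1−p₁)p₂ = 0.071040 + 0.532997 = 0.604037.

0.6040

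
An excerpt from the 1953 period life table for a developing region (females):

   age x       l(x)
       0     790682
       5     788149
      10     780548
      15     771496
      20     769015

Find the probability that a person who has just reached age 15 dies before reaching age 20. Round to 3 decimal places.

0.003

P(die before 20 | alive at 15) = 1 − l(20)/l(15) = 1 − 769015/771496 = (2481)/771496 = 0.003216.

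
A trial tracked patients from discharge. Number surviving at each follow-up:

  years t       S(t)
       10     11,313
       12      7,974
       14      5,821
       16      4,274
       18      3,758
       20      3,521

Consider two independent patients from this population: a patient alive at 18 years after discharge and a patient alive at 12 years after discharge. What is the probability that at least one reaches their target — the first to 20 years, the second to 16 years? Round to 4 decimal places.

p₁ = S(20)/S(18) = 3,521/3,758 = 0.936935; p₂ = S(16)/S(12) = 4,274/7,974 = 0.535992.
P(at least one) = 1 − (1−p₁)(1−p₂) = 1 − 0.063065 × 0.464008 = 0.970737.

0.9707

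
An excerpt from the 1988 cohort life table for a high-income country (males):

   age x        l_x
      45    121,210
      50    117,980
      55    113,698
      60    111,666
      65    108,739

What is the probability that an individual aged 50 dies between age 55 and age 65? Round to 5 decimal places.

0.04203

We want 5|10q50 = (l_55 − l_65)/l_50.
This is the probability of reaching 55 but not 65, conditional on being alive at 50: (l_55 − l_65) / l_50.
= (113,698 − 108,739) / 117,980 = 4,959 / 117,980 = 0.042033.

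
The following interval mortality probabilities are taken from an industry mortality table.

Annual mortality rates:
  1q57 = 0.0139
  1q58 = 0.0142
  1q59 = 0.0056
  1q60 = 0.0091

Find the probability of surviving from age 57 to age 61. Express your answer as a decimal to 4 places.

0.9579

Survival from 57 to 61 is the product of surviving each interval: (1 − 0.0139) × (1 − 0.0142) × (1 − 0.0056) × (1 − 0.0091).
= 0.9861 × 0.9858 × 0.9944 × 0.9909 = 0.957857.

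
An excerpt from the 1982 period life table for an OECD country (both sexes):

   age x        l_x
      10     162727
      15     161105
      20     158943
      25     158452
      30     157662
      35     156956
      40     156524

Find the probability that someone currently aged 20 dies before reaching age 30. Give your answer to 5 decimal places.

0.00806

P(die before 30 | alive at 20) = 1 − l_30/l_20 = 1 − 157662/158943 = (1281)/158943 = 0.008059.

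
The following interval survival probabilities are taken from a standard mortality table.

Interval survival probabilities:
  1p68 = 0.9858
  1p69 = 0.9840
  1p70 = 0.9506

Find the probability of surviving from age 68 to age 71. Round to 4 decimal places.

0.9221

Chaining the interval survival probabilities: 0.9858 × 0.9840 × 0.9506.
= 0.922108.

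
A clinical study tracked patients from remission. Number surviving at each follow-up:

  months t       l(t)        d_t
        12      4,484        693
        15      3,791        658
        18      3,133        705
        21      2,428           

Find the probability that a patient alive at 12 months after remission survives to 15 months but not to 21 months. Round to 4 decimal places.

This is the probability of reaching 15 but not 21, conditional on being alive at 12: (l(15) − l(21)) / l(12).
= (3,791 − 2,428) / 4,484 = 1,363 / 4,484 = 0.303970.

0.3040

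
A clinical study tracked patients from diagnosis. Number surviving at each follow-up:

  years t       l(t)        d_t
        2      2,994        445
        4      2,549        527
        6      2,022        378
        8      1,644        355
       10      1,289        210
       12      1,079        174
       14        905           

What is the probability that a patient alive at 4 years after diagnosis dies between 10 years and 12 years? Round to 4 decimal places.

0.0824

This is the probability of reaching 10 but not 12, conditional on being alive at 4: (l(10) − l(12)) / l(4).
= (1,289 − 1,079) / 2,549 = 210 / 2,549 = 0.082385.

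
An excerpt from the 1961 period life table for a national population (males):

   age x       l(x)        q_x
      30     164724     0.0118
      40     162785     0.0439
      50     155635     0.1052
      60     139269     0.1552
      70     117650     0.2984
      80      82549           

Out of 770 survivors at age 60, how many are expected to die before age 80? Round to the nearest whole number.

The relevant probability is 1 − 82549/139269 = 0.407269.
Expected number = 770 × 0.407269 = 314.

314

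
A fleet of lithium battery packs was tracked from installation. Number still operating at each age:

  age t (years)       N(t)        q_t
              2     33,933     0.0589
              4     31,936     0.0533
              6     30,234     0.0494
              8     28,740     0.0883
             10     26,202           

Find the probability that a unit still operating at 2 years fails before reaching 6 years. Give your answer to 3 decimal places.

P(fail before 6 | operational at 2) = 1 − N(6)/N(2) = 1 − 30,234/33,933 = (3,699)/33,933 = 0.109009.

0.109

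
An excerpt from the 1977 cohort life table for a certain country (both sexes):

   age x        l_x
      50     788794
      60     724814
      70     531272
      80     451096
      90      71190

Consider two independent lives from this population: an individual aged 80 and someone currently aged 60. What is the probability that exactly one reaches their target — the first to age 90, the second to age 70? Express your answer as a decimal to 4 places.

0.6594

p₁ = l_90/l_80 = 71190/451096 = 0.157816; p₂ = l_70/l_60 = 531272/724814 = 0.732977.
P(exactly one) = p₁(1−p₂) + (1−p₁)p₂ = 0.042141 + 0.617302 = 0.659442.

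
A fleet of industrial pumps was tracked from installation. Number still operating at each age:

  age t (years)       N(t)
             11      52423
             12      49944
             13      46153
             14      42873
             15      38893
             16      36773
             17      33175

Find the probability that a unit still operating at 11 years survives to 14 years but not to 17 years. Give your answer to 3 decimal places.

This is the probability of reaching 14 but not 17, conditional on being operational at 11: (N(14) − N(17)) / N(11).
= (42873 − 33175) / 52423 = 9698 / 52423 = 0.184995.

0.185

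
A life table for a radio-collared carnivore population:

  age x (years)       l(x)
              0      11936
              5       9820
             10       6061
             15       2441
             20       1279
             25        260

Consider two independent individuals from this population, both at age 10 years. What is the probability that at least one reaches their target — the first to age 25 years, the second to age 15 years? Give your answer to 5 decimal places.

p₁ = l(25)/l(10) = 260/6061 = 0.042897; p₂ = l(15)/l(10) = 2441/6061 = 0.402739.
P(at least one) = 1 − (1−p₁)(1−p₂) = 1 − 0.957103 × 0.597261 = 0.428360.

0.42836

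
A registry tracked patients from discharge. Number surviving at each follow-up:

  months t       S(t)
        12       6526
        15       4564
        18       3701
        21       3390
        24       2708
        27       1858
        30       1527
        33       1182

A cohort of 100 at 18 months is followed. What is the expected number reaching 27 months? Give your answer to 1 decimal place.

The relevant probability is 1858/3701 = 0.502026.
Expected number = 100 × 0.502026 = 50.2.

50.2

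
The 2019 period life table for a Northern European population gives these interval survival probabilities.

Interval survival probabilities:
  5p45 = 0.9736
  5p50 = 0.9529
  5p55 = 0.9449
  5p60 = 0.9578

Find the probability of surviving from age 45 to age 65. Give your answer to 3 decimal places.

0.840

The overall survival probability is 0.9736 × 0.9529 × 0.9449 × 0.9578.
= 0.839631.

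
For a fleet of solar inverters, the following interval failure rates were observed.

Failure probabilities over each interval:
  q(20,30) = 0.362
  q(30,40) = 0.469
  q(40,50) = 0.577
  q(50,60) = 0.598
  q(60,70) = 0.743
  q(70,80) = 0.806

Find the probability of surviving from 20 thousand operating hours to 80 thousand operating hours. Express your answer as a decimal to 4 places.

P(survive 20→80) = (1 − 0.362) × (1 − 0.469) × (1 − 0.577) × (1 − 0.598) × (1 − 0.743) × (1 − 0.806).
= 0.638 × 0.531 × 0.423 × 0.402 × 0.257 × 0.194 = 0.002872.

0.0029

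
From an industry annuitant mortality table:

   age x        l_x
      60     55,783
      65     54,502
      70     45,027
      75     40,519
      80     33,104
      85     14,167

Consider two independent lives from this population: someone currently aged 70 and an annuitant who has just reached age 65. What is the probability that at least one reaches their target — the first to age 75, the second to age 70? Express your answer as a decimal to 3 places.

p₁ = l_75/l_70 = 40,519/45,027 = 0.899882; p₂ = l_70/l_65 = 45,027/54,502 = 0.826153.
P(at least one) = 1 − (1−p₁)(1−p₂) = 1 − 0.100118 × 0.173847 = 0.982595.

0.983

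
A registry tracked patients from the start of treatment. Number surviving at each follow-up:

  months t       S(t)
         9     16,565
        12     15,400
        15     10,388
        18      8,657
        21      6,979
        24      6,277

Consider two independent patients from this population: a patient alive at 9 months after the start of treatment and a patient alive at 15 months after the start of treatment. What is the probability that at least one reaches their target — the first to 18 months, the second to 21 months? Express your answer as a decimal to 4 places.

p₁ = S(18)/S(9) = 8,657/16,565 = 0.522608; p₂ = S(21)/S(15) = 6,979/10,388 = 0.671833.
P(at least one) = 1 − (1−p₁)(1−p₂) = 1 − 0.477392 × 0.328167 = 0.843336.

0.8433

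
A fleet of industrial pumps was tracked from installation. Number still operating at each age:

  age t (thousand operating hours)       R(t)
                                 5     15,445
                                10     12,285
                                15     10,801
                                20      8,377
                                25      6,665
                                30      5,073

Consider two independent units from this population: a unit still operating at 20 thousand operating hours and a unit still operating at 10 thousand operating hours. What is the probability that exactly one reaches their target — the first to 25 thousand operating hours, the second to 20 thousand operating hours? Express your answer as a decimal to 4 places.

p₁ = R(25)/R(20) = 6,665/8,377 = 0.795631; p₂ = R(20)/R(10) = 8,377/12,285 = 0.681888.
P(exactly one) = p₁(1−p₂) + (1−p₁)p₂ = 0.253100 + 0.139357 = 0.392457.

0.3925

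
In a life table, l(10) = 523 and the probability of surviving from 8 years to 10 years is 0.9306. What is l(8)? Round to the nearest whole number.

562

l(8) = l(10) / p = 523 / 0.9306 = 562.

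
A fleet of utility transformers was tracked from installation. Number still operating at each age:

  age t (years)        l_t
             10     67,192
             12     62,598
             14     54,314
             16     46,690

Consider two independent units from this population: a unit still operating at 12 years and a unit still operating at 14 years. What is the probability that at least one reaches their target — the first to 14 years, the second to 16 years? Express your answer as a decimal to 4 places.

0.9814

p₁ = l_14/l_12 = 54,314/62,598 = 0.867664; p₂ = l_16/l_14 = 46,690/54,314 = 0.859631.
P(at least one) = 1 − (1−p₁)(1−p₂) = 1 − 0.132336 × 0.140369 = 0.981424.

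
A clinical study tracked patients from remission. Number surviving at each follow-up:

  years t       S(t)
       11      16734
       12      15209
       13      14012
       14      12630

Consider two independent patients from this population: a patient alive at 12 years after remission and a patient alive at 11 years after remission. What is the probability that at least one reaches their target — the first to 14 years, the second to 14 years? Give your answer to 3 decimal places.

p₁ = S(14)/S(12) = 12630/15209 = 0.830429; p₂ = S(14)/S(11) = 12630/16734 = 0.754751.
P(at least one) = 1 − (1−p₁)(1−p₂) = 1 − 0.169571 × 0.245249 = 0.958413.

0.958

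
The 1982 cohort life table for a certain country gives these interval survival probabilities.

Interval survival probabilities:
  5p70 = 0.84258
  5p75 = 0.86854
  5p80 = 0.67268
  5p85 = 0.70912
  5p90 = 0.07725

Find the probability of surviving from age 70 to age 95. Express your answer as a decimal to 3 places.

0.027

Chaining the interval survival probabilities: 0.84258 × 0.86854 × 0.67268 × 0.70912 × 0.07725.
= 0.026967.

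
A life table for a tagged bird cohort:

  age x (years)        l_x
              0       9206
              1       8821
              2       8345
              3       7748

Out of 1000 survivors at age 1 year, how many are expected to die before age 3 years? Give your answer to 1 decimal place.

The relevant probability is 1 − 7748/8821 = 0.121642.
Expected number = 1000 × 0.121642 = 121.6.

121.6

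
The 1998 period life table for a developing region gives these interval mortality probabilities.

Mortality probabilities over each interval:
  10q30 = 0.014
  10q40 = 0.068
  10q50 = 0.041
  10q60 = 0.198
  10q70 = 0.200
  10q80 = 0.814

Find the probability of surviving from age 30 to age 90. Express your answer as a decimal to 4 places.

0.1052

Chaining the interval survival probabilities: (1 − 0.014) × (1 − 0.068) × (1 − 0.041) × (1 − 0.198) × (1 − 0.200) × (1 − 0.814).
= 0.986 × 0.932 × 0.959 × 0.802 × 0.800 × 0.186 = 0.105169.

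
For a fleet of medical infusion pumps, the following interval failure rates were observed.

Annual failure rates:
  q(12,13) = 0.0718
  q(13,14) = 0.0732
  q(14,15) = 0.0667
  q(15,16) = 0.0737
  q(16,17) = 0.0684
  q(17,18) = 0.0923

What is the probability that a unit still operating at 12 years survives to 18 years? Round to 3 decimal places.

0.629

P(survive 12→18) = (1 − 0.0718) × (1 − 0.0732) × (1 − 0.0667) × (1 − 0.0737) × (1 − 0.0684) × (1 − 0.0923).
= 0.9282 × 0.9268 × 0.9333 × 0.9263 × 0.9316 × 0.9077 = 0.628887.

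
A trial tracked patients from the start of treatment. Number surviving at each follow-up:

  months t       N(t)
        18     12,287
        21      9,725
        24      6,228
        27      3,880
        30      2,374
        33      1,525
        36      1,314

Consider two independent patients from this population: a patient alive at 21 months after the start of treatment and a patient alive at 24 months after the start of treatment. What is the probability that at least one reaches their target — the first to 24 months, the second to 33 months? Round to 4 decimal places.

0.7285

p₁ = N(24)/N(21) = 6,228/9,725 = 0.640411; p₂ = N(33)/N(24) = 1,525/6,228 = 0.244862.
P(at least one) = 1 − (1−p₁)(1−p₂) = 1 − 0.359589 × 0.755138 = 0.728461.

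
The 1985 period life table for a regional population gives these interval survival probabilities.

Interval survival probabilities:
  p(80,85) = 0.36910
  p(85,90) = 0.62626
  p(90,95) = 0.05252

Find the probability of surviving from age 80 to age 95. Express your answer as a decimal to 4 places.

0.0121

P(survive 80→95) = 0.36910 × 0.62626 × 0.05252.
= 0.012140.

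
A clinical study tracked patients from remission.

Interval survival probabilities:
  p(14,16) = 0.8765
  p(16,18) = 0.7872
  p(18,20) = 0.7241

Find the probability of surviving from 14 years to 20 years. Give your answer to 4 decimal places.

0.4996

Chaining the interval survival probabilities: 0.8765 × 0.7872 × 0.7241.
= 0.499615.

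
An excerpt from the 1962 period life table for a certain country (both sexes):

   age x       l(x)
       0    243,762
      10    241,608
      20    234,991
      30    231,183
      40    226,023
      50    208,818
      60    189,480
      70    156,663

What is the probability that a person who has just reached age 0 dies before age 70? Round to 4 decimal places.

0.3573

P(die before 70 | alive at 0) = 1 − l(70)/l(0) = 1 − 156,663/243,762 = (87,099)/243,762 = 0.357312.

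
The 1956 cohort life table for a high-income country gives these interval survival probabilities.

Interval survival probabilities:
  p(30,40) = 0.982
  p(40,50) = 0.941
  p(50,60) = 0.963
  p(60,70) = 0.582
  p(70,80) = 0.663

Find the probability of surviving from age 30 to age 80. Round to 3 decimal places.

0.343

The overall survival probability is 0.982 × 0.941 × 0.963 × 0.582 × 0.663.
= 0.343371.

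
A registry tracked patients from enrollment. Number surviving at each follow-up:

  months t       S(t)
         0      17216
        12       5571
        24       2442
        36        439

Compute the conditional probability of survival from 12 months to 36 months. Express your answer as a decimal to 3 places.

The conditional survival probability is S(36)/S(12) = 439/5571 = 0.078801.

0.079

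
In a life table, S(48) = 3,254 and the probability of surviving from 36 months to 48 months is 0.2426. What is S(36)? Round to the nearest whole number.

13413

S(36) = S(48) / p = 3,254 / 0.2426 = 13413.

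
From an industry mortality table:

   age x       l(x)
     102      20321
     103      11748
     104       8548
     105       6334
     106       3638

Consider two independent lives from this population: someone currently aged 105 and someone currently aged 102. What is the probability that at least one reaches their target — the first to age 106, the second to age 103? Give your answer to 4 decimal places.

0.8204

p₁ = l(106)/l(105) = 3638/6334 = 0.574361; p₂ = l(103)/l(102) = 11748/20321 = 0.578121.
P(at least one) = 1 − (1−p₁)(1−p₂) = 1 − 0.425639 × 0.421879 = 0.820432.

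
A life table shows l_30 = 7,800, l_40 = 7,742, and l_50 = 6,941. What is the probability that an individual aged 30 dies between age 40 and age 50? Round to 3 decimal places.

0.103

We want 10|10q30 = (l_40 − l_50)/l_30.
This is the probability of reaching 40 but not 50, conditional on being alive at 30: (l_40 − l_50) / l_30.
= (7,742 − 6,941) / 7,800 = 801 / 7,800 = 0.102692.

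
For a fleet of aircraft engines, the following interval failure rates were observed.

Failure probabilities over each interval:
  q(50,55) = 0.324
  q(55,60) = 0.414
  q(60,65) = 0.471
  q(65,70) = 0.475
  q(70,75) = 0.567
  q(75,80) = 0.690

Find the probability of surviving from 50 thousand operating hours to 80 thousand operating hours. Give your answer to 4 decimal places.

P(survive 50→80) = (1 − 0.324) × (1 − 0.414) × (1 − 0.471) × (1 − 0.475) × (1 − 0.567) × (1 − 0.690).
= 0.676 × 0.586 × 0.529 × 0.525 × 0.433 × 0.310 = 0.014768.

0.0148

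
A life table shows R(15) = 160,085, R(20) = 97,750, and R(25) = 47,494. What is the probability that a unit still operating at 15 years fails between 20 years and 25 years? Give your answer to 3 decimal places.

0.314

This is the probability of reaching 20 but not 25, conditional on being operational at 15: (R(20) − R(25)) / R(15).
= (97,750 − 47,494) / 160,085 = 50,256 / 160,085 = 0.313933.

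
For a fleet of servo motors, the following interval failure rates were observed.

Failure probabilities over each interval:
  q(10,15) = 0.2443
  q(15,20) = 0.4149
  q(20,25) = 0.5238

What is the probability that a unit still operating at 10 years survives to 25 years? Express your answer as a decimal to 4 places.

Chaining the interval survival probabilities: (1 − 0.2443) × (1 − 0.4149) × (1 − 0.5238).
= 0.7557 × 0.5851 × 0.4762 = 0.210557.

0.2106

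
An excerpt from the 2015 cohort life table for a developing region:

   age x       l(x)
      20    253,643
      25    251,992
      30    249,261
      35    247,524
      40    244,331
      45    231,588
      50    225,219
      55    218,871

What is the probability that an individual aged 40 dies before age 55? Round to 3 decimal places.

P(die before 55 | alive at 40) = 1 − l(55)/l(40) = 1 − 218,871/244,331 = (25,460)/244,331 = 0.104203.

0.104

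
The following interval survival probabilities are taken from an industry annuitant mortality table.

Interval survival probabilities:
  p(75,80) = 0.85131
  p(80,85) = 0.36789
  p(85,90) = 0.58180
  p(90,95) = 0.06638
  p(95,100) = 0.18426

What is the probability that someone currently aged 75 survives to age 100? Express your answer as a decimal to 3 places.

P(survive 75→100) = 0.85131 × 0.36789 × 0.58180 × 0.06638 × 0.18426.
= 0.002229.

0.002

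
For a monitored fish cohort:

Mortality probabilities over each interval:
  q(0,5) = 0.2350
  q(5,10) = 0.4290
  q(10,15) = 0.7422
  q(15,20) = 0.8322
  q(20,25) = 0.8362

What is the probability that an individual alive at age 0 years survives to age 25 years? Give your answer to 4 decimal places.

0.0031

Survival from 0 to 25 is the product of surviving each interval: (1 − 0.2350) × (1 − 0.4290) × (1 − 0.7422) × (1 − 0.8322) × (1 − 0.8362).
= 0.7650 × 0.5710 × 0.2578 × 0.1678 × 0.1638 = 0.003095.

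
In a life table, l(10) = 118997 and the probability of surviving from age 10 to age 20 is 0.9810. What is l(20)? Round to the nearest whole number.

116736

l(20) = l(10) × p = 118997 × 0.9810 = 116736.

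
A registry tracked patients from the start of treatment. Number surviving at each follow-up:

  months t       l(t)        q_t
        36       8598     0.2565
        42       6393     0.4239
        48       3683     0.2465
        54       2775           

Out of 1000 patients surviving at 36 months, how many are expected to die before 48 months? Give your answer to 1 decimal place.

The relevant probability is 1 − 3683/8598 = 0.571645.
Expected number = 1000 × 0.571645 = 571.6.

571.6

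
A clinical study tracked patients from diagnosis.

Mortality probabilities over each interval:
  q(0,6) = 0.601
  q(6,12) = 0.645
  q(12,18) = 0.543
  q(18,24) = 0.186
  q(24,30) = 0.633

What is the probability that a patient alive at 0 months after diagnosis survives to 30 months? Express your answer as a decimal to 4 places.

0.0193

P(survive 0→30) = (1 − 0.601) × (1 − 0.645) × (1 − 0.543) × (1 − 0.186) × (1 − 0.633).
= 0.399 × 0.355 × 0.457 × 0.814 × 0.367 = 0.019338.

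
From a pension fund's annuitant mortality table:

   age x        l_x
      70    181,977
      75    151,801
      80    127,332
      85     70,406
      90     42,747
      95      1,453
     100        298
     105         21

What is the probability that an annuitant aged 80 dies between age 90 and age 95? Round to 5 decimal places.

0.32430

We want 10|5q80 = (l_90 − l_95)/l_80.
This is the probability of reaching 90 but not 95, conditional on being alive at 80: (l_90 − l_95) / l_80.
= (42,747 − 1,453) / 127,332 = 41,294 / 127,332 = 0.324302.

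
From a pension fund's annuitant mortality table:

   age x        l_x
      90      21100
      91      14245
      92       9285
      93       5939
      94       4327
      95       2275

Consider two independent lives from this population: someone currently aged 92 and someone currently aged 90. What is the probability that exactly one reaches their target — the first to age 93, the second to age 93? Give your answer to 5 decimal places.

0.56103

p₁ = l_93/l_92 = 5939/9285 = 0.639634; p₂ = l_93/l_90 = 5939/21100 = 0.281469.
P(exactly one) = p₁(1−p₂) + (1−p₁)p₂ = 0.459597 + 0.101432 = 0.561029.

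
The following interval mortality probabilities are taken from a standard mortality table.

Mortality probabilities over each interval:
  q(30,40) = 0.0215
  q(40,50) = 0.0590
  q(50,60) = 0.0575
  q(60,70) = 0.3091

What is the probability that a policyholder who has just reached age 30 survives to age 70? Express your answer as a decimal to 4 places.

0.5996

Chaining the interval survival probabilities: (1 − 0.0215) × (1 − 0.0590) × (1 − 0.0575) × (1 − 0.3091).
= 0.9785 × 0.9410 × 0.9425 × 0.6909 = 0.599580.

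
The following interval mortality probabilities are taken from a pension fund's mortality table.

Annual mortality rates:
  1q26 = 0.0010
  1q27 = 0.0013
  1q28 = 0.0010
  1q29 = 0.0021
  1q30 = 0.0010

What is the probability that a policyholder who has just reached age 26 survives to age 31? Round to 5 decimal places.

0.99362

5p26 = (1 − 0.0010) × (1 − 0.0013) × (1 − 0.0010) × (1 − 0.0021) × (1 − 0.0010).
= 0.9990 × 0.9987 × 0.9990 × 0.9979 × 0.9990 = 0.993616.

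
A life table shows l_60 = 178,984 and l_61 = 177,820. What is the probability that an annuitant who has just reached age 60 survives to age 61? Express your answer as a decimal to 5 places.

0.99350

We want 1p60 = l_61/l_60.
The conditional survival probability is l_61/l_60 = 177,820/178,984 = 0.993497.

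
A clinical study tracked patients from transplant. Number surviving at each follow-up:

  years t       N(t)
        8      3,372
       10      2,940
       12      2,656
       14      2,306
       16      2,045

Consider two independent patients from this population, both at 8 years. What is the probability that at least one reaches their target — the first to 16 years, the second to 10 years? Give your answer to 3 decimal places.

0.950

p₁ = N(16)/N(8) = 2,045/3,372 = 0.606465; p₂ = N(10)/N(8) = 2,940/3,372 = 0.871886.
P(at least one) = 1 − (1−p₁)(1−p₂) = 1 − 0.393535 × 0.128114 = 0.949583.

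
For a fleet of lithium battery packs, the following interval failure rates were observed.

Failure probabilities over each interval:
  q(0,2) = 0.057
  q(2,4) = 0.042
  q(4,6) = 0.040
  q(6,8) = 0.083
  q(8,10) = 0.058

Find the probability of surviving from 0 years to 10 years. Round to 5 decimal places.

0.74915

Survival from 0 to 10 is the product of surviving each interval: (1 − 0.057) × (1 − 0.042) × (1 − 0.040) × (1 − 0.083) × (1 − 0.058).
= 0.943 × 0.958 × 0.960 × 0.917 × 0.942 = 0.749150.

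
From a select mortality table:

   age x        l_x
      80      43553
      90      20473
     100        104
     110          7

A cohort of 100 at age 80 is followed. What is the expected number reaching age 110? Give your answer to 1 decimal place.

0.0

The relevant probability is 7/43553 = 0.000161.
Expected number = 100 × 0.000161 = 0.0.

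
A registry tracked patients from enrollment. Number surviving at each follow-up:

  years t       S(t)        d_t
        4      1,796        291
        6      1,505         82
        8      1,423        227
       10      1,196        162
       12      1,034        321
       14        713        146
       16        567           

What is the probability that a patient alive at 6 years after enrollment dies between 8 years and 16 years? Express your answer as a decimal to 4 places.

0.5688

This is the probability of reaching 8 but not 16, conditional on being alive at 6: (S(8) − S(16)) / S(6).
= (1,423 − 567) / 1,505 = 856 / 1,505 = 0.568771.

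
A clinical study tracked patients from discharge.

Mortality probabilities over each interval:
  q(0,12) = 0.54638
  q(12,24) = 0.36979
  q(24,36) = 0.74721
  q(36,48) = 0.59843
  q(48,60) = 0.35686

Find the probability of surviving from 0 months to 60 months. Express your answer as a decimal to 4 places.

The overall survival probability is (1 − 0.54638) × (1 − 0.36979) × (1 − 0.74721) × (1 − 0.59843) × (1 − 0.35686).
= 0.45362 × 0.63021 × 0.25279 × 0.40157 × 0.64314 = 0.018664.

0.0187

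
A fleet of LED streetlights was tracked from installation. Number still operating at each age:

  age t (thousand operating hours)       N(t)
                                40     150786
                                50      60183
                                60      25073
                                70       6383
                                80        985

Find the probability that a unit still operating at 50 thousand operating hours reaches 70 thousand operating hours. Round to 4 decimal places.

0.1061

The conditional survival probability is N(70)/N(50) = 6383/60183 = 0.106060.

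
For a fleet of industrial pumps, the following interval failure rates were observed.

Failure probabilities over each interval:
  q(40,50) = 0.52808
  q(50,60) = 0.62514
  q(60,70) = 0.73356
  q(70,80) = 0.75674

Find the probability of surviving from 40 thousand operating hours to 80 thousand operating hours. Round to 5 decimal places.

0.01147

Survival from 40 to 80 is the product of surviving each interval: (1 − 0.52808) × (1 − 0.62514) × (1 − 0.73356) × (1 − 0.75674).
= 0.47192 × 0.37486 × 0.26644 × 0.24326 = 0.011466.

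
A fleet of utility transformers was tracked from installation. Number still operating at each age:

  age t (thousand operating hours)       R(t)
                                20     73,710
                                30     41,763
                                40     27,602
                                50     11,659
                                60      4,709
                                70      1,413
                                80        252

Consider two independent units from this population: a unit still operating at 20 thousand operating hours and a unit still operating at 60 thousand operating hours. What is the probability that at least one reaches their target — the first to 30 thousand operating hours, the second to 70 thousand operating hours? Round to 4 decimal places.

0.6966

p₁ = R(30)/R(20) = 41,763/73,710 = 0.566585; p₂ = R(70)/R(60) = 1,413/4,709 = 0.300064.
P(at least one) = 1 − (1−p₁)(1−p₂) = 1 − 0.433415 × 0.699936 = 0.696637.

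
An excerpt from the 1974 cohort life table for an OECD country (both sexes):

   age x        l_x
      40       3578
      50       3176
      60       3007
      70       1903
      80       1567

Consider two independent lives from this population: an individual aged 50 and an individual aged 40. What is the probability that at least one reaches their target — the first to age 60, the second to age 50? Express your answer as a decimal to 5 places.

0.99402

p₁ = l_60/l_50 = 3007/3176 = 0.946788; p₂ = l_50/l_40 = 3176/3578 = 0.887647.
P(at least one) = 1 − (1−p₁)(1−p₂) = 1 − 0.053212 × 0.112353 = 0.994021.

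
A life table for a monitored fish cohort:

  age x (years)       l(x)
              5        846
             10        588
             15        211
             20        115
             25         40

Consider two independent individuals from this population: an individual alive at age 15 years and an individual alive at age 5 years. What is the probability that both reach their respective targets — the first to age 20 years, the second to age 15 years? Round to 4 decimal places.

0.1359

p₁ = l(20)/l(15) = 115/211 = 0.545024; p₂ = l(15)/l(5) = 211/846 = 0.249409.
P(both) = p₁ × p₂ = 0.545024 × 0.249409 = 0.135934.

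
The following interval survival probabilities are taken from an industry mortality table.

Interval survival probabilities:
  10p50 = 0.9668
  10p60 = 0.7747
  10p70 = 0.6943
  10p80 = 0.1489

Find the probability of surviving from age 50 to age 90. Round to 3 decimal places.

0.077

Chaining the interval survival probabilities: 0.9668 × 0.7747 × 0.6943 × 0.1489.
= 0.077430.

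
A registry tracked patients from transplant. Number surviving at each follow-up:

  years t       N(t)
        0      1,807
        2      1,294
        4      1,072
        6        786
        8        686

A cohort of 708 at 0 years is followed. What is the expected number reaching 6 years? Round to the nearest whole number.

308

The relevant probability is 786/1,807 = 0.434975.
Expected number = 708 × 0.434975 = 308.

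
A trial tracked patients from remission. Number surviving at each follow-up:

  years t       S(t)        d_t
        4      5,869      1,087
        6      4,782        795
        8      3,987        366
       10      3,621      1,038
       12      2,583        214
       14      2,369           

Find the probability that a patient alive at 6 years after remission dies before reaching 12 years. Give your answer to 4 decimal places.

0.4598

P(die before 12 | alive at 6) = 1 − S(12)/S(6) = 1 − 2,583/4,782 = (2,199)/4,782 = 0.459849.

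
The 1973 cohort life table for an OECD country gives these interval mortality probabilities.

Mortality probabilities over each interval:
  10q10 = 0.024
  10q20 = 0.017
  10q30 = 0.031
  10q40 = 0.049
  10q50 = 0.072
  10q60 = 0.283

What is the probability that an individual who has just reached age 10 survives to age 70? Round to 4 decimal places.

The overall survival probability is (1 − 0.024) × (1 − 0.017) × (1 − 0.031) × (1 − 0.049) × (1 − 0.072) × (1 − 0.283).
= 0.976 × 0.983 × 0.969 × 0.951 × 0.928 × 0.717 = 0.588267.

0.5883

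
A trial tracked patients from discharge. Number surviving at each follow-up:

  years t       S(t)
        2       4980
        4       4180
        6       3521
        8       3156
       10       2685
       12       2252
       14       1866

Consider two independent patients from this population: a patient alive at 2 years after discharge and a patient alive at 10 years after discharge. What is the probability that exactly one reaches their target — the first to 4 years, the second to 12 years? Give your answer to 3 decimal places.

0.270

p₁ = S(4)/S(2) = 4180/4980 = 0.839357; p₂ = S(12)/S(10) = 2252/2685 = 0.838734.
P(exactly one) = p₁(1−p₂) + (1−p₁)p₂ = 0.135360 + 0.134737 = 0.270096.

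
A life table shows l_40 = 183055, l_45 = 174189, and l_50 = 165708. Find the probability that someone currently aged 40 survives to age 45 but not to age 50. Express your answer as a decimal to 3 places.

This is the probability of reaching 45 but not 50, conditional on being alive at 40: (l_45 − l_50) / l_40.
= (174189 − 165708) / 183055 = 8481 / 183055 = 0.046330.

0.046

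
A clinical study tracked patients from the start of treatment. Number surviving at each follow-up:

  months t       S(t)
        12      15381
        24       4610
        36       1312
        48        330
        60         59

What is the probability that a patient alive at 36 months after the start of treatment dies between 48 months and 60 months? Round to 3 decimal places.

This is the probability of reaching 48 but not 60, conditional on being alive at 36: (S(48) − S(60)) / S(36).
= (330 − 59) / 1312 = 271 / 1312 = 0.206555.

0.207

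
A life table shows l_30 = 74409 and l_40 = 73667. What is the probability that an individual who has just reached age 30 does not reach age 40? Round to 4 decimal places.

P(die before 40 | alive at 30) = 1 − l_40/l_30 = 1 − 73667/74409 = (742)/74409 = 0.009972.

0.0100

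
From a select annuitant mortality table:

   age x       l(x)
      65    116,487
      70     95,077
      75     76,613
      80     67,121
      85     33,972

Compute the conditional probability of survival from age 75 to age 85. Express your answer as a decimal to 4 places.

The conditional survival probability is l(85)/l(75) = 33,972/76,613 = 0.443423.

0.4434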